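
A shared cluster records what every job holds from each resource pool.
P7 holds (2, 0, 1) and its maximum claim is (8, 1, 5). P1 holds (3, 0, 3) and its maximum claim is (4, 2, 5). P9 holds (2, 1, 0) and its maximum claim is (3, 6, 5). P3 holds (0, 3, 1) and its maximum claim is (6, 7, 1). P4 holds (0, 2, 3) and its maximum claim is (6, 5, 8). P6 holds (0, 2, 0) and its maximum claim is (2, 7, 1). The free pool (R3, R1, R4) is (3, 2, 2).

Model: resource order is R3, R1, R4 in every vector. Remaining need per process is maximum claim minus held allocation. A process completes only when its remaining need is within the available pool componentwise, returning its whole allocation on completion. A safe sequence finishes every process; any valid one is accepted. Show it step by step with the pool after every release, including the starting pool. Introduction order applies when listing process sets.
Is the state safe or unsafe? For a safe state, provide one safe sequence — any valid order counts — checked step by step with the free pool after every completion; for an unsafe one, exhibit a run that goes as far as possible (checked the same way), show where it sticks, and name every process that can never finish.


UNSAFE.
Key observation: P1, P7 can finish, but then (8, 2, 6) is all there is, and the blocked group's R1 demands exceed it.
The run P1, P7 cannot be extended any further. Verifying each step:
  pool = (3, 2, 2)
  P1: need (1, 2, 2) fits (3, 2, 2); releases (3, 0, 3), pool now (6, 2, 5)
  P7: need (6, 1, 4) fits (6, 2, 5); releases (2, 0, 1), pool now (8, 2, 6)
  blocked: P9 wants (1, 5, 5), pool (8, 2, 6) — not enough R1
  blocked: P3 wants (6, 4, 0), pool (8, 2, 6) — not enough R1
  blocked: P4 wants (6, 3, 5), pool (8, 2, 6) — not enough R1
  blocked: P6 wants (2, 5, 1), pool (8, 2, 6) — not enough R1
Processes that can never finish: P9, P3, P4 and P6.


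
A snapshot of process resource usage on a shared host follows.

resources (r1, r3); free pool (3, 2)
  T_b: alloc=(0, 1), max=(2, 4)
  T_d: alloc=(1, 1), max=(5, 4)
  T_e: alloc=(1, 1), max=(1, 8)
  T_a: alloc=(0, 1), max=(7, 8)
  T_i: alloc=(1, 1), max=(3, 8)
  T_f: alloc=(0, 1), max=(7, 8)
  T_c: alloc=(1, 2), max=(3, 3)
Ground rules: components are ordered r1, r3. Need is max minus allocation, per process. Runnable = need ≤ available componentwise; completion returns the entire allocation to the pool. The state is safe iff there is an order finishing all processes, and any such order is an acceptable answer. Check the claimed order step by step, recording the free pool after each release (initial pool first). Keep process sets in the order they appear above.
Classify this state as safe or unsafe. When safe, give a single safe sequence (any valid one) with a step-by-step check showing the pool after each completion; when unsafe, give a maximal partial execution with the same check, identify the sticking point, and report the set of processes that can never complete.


UNSAFE — no complete ordering exists.
Key observation: once T_c, T_d, T_b finish, the pool peaks at (5, 6) — and every remaining process still needs more r3 than that.
A maximal execution: T_c, T_d, T_b — then nothing else fits. Verifying each step:
  pool = (3, 2)
  run T_c (needs (2, 1), free (3, 2)); after release of (1, 2) the pool is (4, 4)
  run T_d (needs (4, 3), free (4, 4)); after release of (1, 1) the pool is (5, 5)
  run T_b (needs (2, 3), free (5, 5)); after release of (0, 1) the pool is (5, 6)
  T_e still needs (0, 7) but only (5, 6) is free — short on r3
  T_a still needs (7, 7) but only (5, 6) is free — short on r1 and r3
  T_i still needs (2, 7) but only (5, 6) is free — short on r3
  T_f still needs (7, 7) but only (5, 6) is free — short on r1 and r3
Processes that can never finish: T_e, T_a, T_i and T_f.


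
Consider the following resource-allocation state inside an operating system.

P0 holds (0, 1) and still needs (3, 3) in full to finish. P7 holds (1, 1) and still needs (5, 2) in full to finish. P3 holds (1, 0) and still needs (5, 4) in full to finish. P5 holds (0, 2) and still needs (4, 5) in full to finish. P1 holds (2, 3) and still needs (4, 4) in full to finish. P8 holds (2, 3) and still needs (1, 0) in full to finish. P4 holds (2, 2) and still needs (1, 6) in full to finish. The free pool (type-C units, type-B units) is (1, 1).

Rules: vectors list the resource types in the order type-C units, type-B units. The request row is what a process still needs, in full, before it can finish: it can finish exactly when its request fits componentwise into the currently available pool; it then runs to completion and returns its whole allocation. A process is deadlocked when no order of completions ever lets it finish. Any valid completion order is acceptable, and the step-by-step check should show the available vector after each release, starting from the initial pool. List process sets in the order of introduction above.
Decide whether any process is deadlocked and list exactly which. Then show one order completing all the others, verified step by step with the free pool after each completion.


Deadlocked: P7, P3, P5, P1 and P4.
Key observation: after P8, P0 the pool peaks at (3, 5), and each blocked process is short somewhere: P7 on type-C units; P3 on type-C units; P5 on type-C units; P1 on type-C units; P4 on type-B units.
A valid finishing order for the others: P8, P0. Step-by-step check:
  pool = (1, 1)
  P8: need (1, 0) fits (1, 1); releases (2, 3), pool now (3, 4)
  P0: need (3, 3) fits (3, 4); releases (0, 1), pool now (3, 5)
None of the blocked processes ever fits:
  blocked: P7 wants (5, 2), pool (3, 5) — not enough type-C units
  blocked: P3 wants (5, 4), pool (3, 5) — not enough type-C units
  blocked: P5 wants (4, 5), pool (3, 5) — not enough type-C units
  blocked: P1 wants (4, 4), pool (3, 5) — not enough type-C units
  blocked: P4 wants (1, 6), pool (3, 5) — not enough type-B units


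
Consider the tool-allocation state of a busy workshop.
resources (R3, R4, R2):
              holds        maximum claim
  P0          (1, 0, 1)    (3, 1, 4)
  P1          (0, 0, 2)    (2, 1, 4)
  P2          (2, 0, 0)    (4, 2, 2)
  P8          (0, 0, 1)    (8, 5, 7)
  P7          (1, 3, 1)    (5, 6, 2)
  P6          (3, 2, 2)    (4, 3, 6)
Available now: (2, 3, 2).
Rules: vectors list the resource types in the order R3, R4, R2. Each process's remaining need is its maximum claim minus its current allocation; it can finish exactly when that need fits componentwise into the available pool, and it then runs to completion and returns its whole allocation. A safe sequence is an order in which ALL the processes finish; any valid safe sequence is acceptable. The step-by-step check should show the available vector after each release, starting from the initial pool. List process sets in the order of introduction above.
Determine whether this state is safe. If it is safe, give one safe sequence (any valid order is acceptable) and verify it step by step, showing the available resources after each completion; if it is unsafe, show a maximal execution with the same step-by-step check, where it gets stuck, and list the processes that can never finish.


SAFE — a valid safe sequence is P1, P2, P7, P6, P0, P8.
Key observation: P1 marks the first exact bind of the order: its need (2, 1, 2) fits the free (2, 3, 2) with zero slack on a requested resource.
Check, step by step:
  pool = (2, 3, 2)
  run P1 (needs (2, 1, 2), free (2, 3, 2)); after release of (0, 0, 2) the pool is (2, 3, 4)
  run P2 (needs (2, 2, 2), free (2, 3, 4)); after release of (2, 0, 0) the pool is (4, 3, 4)
  run P7 (needs (4, 3, 1), free (4, 3, 4)); after release of (1, 3, 1) the pool is (5, 6, 5)
  run P6 (needs (1, 1, 4), free (5, 6, 5)); after release of (3, 2, 2) the pool is (8, 8, 7)
  run P0 (needs (2, 1, 3), free (8, 8, 7)); after release of (1, 0, 1) the pool is (9, 8, 8)
  run P8 (needs (8, 5, 6), free (9, 8, 8)); after release of (0, 0, 1) the pool is (9, 8, 9)


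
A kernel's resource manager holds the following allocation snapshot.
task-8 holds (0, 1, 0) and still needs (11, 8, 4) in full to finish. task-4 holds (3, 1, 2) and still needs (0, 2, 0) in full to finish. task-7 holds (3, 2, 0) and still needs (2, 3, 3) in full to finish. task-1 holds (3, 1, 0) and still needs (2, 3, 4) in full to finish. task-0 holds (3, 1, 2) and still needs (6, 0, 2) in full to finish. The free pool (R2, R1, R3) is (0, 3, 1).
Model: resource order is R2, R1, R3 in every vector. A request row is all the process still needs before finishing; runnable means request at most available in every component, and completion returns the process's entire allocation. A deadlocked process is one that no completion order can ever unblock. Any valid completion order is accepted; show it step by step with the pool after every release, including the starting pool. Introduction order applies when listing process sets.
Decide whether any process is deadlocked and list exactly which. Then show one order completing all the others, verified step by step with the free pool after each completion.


No process is deadlocked.
Key observation: no deadlock: task-4 fits now, and the freed resources carry the rest through.
A valid finishing order for the others: task-4, task-7, task-0, task-1, task-8. Walking it through:
  pool = (0, 3, 1)
  task-4 needs (0, 2, 0) <= (0, 3, 1) -> finishes; pool += (3, 1, 2) = (3, 4, 3)
  task-7 needs (2, 3, 3) <= (3, 4, 3) -> finishes; pool += (3, 2, 0) = (6, 6, 3)
  task-0 needs (6, 0, 2) <= (6, 6, 3) -> finishes; pool += (3, 1, 2) = (9, 7, 5)
  task-1 needs (2, 3, 4) <= (9, 7, 5) -> finishes; pool += (3, 1, 0) = (12, 8, 5)
  task-8 needs (11, 8, 4) <= (12, 8, 5) -> finishes; pool += (0, 1, 0) = (12, 9, 5)


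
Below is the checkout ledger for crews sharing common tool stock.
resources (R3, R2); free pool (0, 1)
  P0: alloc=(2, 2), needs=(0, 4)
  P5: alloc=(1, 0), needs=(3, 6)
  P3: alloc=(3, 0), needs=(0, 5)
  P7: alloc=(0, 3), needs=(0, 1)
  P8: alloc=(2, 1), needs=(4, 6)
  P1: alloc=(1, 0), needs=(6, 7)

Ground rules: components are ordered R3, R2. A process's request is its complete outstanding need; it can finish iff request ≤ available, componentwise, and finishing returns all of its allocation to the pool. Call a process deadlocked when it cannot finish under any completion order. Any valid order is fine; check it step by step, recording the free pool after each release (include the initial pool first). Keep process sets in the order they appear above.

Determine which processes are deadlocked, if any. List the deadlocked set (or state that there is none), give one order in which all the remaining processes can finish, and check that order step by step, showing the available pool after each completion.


No process is deadlocked.
Key observation: beginning at P7, releases accumulate fast enough that every process eventually fits.
One completion order for the rest: P7, P0, P3, P8, P5, P1. Walking it through:
  pool = (0, 1)
  P7 needs (0, 1) <= (0, 1) -> finishes; pool += (0, 3) = (0, 4)
  P0 needs (0, 4) <= (0, 4) -> finishes; pool += (2, 2) = (2, 6)
  P3 needs (0, 5) <= (2, 6) -> finishes; pool += (3, 0) = (5, 6)
  P8 needs (4, 6) <= (5, 6) -> finishes; pool += (2, 1) = (7, 7)
  P5 needs (3, 6) <= (7, 7) -> finishes; pool += (1, 0) = (8, 7)
  P1 needs (6, 7) <= (8, 7) -> finishes; pool += (1, 0) = (9, 7)


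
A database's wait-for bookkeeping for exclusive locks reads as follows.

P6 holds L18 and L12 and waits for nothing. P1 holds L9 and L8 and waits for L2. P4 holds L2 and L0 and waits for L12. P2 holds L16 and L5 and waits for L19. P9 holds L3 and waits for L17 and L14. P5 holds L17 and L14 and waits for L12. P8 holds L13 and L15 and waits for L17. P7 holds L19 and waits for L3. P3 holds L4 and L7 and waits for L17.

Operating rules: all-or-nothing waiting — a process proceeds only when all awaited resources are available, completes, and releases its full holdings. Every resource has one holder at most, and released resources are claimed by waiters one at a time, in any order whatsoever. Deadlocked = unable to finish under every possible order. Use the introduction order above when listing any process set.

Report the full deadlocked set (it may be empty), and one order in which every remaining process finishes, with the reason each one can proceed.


Nothing here is deadlocked.
Key observation: all waits point, directly or indirectly, at processes that can finish, so nothing is permanently blocked.
A valid finishing order for the others: P6, P4, P1, P5, P9, P7, P2, P3, P8.
Walking it through:
  P6: no waits; runs immediately, freeing L18 and L12
  P4 waits on L12 — all released -> runs and releases L2 and L0
  P1 waits on L2 — all released -> runs and releases L9 and L8
  P5 waits on L12 — all released -> runs and releases L17 and L14
  P9 waits on L17 and L14 — all released -> runs and releases L3
  P7 waits on L3 — all released -> runs and releases L19
  P2 waits on L19 — all released -> runs and releases L16 and L5
  P3 waits on L17 — all released -> runs and releases L4 and L7
  P8 waits on L17 — all released -> runs and releases L13 and L15


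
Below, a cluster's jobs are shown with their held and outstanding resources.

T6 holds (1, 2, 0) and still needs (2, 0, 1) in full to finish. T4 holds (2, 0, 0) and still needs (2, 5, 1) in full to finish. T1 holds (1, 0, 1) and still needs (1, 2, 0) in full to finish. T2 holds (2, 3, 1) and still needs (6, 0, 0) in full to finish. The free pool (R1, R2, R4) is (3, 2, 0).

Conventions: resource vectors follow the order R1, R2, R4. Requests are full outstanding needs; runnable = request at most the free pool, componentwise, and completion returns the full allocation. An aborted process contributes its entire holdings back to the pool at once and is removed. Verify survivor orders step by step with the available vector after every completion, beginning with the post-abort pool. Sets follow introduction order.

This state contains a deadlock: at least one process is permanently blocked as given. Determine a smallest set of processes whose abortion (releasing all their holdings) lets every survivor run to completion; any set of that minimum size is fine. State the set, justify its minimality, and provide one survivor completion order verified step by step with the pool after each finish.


Minimum abort set: T2.
Key observation: the deadlocked T4 becomes finishable only because T2 released (2, 3, 1); it completes at step 2 below.
Minimality: the empty abort set fails — the state is deadlocked as it stands.
The survivors complete as T6, T4, T1. Check, step by step (starting from the post-abort pool):
  pool = (5, 5, 1)
  T6: need (2, 0, 1) fits (5, 5, 1); releases (1, 2, 0), pool now (6, 7, 1)
  T4: need (2, 5, 1) fits (6, 7, 1); releases (2, 0, 0), pool now (8, 7, 1)
  T1: need (1, 2, 0) fits (8, 7, 1); releases (1, 0, 1), pool now (9, 7, 2)


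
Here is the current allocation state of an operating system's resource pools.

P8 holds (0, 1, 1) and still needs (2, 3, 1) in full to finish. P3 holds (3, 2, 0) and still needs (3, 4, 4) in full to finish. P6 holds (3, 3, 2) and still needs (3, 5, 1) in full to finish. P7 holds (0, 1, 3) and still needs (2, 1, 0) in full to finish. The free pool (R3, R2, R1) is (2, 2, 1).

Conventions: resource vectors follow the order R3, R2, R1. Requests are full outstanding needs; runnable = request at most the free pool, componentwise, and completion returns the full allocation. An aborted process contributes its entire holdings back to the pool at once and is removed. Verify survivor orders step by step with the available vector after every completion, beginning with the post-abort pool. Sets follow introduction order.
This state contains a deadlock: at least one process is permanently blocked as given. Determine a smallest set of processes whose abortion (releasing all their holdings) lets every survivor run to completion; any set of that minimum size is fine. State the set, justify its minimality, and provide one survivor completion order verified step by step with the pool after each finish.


Minimum abort set: P6.
Key observation: the returned (3, 3, 2) from P6 is what brings P3 — unrunnable before, under any order — into play at step 2.
Minimality: the empty abort set fails — the state is deadlocked as it stands.
One survivor order: P8, P3, P7. Walking it through (post-abort pool first):
  pool = (5, 5, 3)
  P8 needs (2, 3, 1) <= (5, 5, 3) -> finishes; pool += (0, 1, 1) = (5, 6, 4)
  P3 needs (3, 4, 4) <= (5, 6, 4) -> finishes; pool += (3, 2, 0) = (8, 8, 4)
  P7 needs (2, 1, 0) <= (8, 8, 4) -> finishes; pool += (0, 1, 3) = (8, 9, 7)


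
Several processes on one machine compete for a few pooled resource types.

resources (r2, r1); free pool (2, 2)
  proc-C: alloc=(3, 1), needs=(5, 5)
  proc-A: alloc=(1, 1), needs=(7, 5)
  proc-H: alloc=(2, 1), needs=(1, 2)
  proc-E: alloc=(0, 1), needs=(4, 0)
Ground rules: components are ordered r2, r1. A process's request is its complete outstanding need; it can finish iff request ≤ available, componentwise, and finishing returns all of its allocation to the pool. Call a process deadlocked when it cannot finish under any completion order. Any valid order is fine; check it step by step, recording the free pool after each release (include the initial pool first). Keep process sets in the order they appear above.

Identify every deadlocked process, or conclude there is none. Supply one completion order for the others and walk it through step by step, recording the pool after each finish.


The deadlocked set is proc-C and proc-A.
Key observation: proc-H, proc-E can finish, but then (4, 4) is all there is, and the blocked group's r2 demands exceed it.
One completion order for the rest: proc-H, proc-E. Check, step by step:
  pool = (2, 2)
  proc-H: need (1, 2) fits (2, 2); releases (2, 1), pool now (4, 3)
  proc-E: need (4, 0) fits (4, 3); releases (0, 1), pool now (4, 4)
The blocked processes can never fit:
  blocked: proc-C wants (5, 5), pool (4, 4) — not enough r2 and r1
  blocked: proc-A wants (7, 5), pool (4, 4) — not enough r2 and r1


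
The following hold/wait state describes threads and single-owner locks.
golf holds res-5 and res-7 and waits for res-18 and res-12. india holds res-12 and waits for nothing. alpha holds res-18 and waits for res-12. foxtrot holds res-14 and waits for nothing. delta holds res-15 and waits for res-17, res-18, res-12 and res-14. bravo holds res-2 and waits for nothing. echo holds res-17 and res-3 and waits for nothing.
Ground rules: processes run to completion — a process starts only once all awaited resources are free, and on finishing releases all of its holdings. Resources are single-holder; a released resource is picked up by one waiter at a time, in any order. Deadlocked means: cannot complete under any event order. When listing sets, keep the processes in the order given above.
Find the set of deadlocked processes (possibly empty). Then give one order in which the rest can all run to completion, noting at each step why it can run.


Nothing here is deadlocked.
Key observation: although several processes wait, no cycle exists — each chain bottoms out at a free runner.
One completion order for the rest: india, bravo, foxtrot, echo, alpha, golf, delta.
Check, step by step:
  india waits on nothing -> runs at once and releases res-12
  bravo waits on nothing -> runs at once and releases res-2
  foxtrot waits on nothing -> runs at once and releases res-14
  echo waits on nothing -> runs at once and releases res-17 and res-3
  alpha waits on res-12 — all released -> runs and releases res-18
  golf waits on res-18 and res-12 — all released -> runs and releases res-5 and res-7
  delta waits on res-17, res-18, res-12 and res-14 — all released -> runs and releases res-15


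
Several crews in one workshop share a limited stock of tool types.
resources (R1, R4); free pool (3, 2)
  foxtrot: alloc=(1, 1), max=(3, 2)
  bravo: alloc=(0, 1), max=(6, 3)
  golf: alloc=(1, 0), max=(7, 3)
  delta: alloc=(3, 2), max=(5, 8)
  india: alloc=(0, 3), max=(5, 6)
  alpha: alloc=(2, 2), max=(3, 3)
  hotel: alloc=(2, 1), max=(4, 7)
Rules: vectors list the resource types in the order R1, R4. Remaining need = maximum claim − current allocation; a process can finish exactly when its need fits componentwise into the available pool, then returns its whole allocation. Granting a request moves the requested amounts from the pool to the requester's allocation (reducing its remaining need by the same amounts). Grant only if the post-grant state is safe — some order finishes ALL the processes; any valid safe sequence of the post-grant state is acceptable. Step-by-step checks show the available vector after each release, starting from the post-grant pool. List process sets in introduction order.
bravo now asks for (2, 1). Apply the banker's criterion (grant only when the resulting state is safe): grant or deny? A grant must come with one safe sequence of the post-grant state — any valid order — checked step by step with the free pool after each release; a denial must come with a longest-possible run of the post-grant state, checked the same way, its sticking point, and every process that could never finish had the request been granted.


GRANT: granting preserves safety; a valid post-grant sequence is alpha, foxtrot, bravo, golf, delta, india, hotel.
Key observation: with (1, 1) left after the transfer, alpha can run at once — the state stays safe.
Verifying the post-grant state step by step:
  pool = (1, 1)
  alpha: need (1, 1) fits (1, 1); releases (2, 2), pool now (3, 3)
  foxtrot: need (2, 1) fits (3, 3); releases (1, 1), pool now (4, 4)
  bravo: need (4, 1) fits (4, 4); releases (2, 2), pool now (6, 6)
  golf: need (6, 3) fits (6, 6); releases (1, 0), pool now (7, 6)
  delta: need (2, 6) fits (7, 6); releases (3, 2), pool now (10, 8)
  india: need (5, 3) fits (10, 8); releases (0, 3), pool now (10, 11)
  hotel: need (2, 6) fits (10, 11); releases (2, 1), pool now (12, 12)


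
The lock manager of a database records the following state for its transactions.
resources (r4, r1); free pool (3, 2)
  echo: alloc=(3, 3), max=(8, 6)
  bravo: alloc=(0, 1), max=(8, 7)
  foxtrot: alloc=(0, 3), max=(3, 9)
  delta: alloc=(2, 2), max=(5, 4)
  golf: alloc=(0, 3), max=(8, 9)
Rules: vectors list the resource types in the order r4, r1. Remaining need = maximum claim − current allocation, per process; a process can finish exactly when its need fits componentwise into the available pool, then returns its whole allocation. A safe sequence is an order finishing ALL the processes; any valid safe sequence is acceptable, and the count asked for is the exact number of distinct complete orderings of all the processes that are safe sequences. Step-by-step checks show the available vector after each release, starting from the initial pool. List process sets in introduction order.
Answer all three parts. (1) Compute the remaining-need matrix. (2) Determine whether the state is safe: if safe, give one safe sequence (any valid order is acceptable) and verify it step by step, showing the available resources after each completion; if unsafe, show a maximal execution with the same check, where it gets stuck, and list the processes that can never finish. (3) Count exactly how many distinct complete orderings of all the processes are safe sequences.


(1) Remaining need (order r4, r1):
  echo: (5, 3)
  bravo: (8, 6)
  foxtrot: (3, 6)
  delta: (3, 2)
  golf: (8, 6)
(2) SAFE, for example via the order delta, echo, bravo, golf, foxtrot.
Key observation: the first exact fit in this order is delta — it needs (3, 2) with (3, 2) free, meeting a requested resource to the last unit.
Walking it through:
  pool = (3, 2)
  delta needs (3, 2) <= (3, 2) -> finishes; pool += (2, 2) = (5, 4)
  echo needs (5, 3) <= (5, 4) -> finishes; pool += (3, 3) = (8, 7)
  bravo needs (8, 6) <= (8, 7) -> finishes; pool += (0, 1) = (8, 8)
  golf needs (8, 6) <= (8, 8) -> finishes; pool += (0, 3) = (8, 11)
  foxtrot needs (3, 6) <= (8, 11) -> finishes; pool += (0, 3) = (8, 14)
(3) Precisely 6 of the possible complete orderings are safe sequences.


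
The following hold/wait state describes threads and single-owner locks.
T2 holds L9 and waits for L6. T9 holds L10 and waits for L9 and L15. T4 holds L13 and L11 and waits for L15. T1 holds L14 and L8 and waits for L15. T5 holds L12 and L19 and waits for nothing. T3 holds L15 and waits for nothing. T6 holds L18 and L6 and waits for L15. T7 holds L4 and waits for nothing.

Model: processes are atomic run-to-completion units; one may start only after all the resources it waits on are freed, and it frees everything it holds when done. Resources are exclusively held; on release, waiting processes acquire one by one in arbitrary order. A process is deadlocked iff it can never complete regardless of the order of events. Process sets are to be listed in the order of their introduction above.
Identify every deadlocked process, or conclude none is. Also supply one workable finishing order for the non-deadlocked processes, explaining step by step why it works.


No process is deadlocked.
Key observation: there is no circular wait here — follow any chain and it reaches a process that is free to run now.
One completion order for the rest: T3, T1, T6, T4, T2, T7, T9, T5.
Verifying each step:
  run T3 (it waits on nothing); releases L15
  T1: everything it awaited (L15) is free; runs, freeing L14 and L8
  T6: everything it awaited (L15) is free; runs, freeing L18 and L6
  T4: everything it awaited (L15) is free; runs, freeing L13 and L11
  T2: everything it awaited (L6) is free; runs, freeing L9
  run T7 (it waits on nothing); releases L4
  T9: everything it awaited (L9 and L15) is free; runs, freeing L10
  run T5 (it waits on nothing); releases L12 and L19


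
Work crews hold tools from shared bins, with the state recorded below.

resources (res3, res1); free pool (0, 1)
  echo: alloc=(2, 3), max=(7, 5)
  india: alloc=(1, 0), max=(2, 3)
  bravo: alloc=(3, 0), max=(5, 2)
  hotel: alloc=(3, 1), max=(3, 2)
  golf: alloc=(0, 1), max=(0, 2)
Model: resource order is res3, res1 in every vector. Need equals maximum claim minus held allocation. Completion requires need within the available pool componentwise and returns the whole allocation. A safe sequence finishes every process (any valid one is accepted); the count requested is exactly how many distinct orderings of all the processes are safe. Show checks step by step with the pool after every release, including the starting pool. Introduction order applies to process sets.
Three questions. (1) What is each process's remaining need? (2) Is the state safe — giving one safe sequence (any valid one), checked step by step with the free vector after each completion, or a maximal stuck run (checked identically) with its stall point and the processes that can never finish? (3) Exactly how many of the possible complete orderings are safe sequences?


(1) Outstanding need per process (order res3, res1):
  echo: (5, 2)
  india: (1, 3)
  bravo: (2, 2)
  hotel: (0, 1)
  golf: (0, 1)
(2) The state is SAFE; one workable sequence: golf, hotel, bravo, india, echo.
Key observation: at golf the run first touches a limit — (0, 1) against (0, 1), exact on a resource it actually requests.
Verifying each step:
  pool = (0, 1)
  golf: need (0, 1) fits (0, 1); releases (0, 1), pool now (0, 2)
  hotel: need (0, 1) fits (0, 2); releases (3, 1), pool now (3, 3)
  bravo: need (2, 2) fits (3, 3); releases (3, 0), pool now (6, 3)
  india: need (1, 3) fits (6, 3); releases (1, 0), pool now (7, 3)
  echo: need (5, 2) fits (7, 3); releases (2, 3), pool now (9, 6)
(3) The exact count: 10 of the possible complete orderings are safe sequences.


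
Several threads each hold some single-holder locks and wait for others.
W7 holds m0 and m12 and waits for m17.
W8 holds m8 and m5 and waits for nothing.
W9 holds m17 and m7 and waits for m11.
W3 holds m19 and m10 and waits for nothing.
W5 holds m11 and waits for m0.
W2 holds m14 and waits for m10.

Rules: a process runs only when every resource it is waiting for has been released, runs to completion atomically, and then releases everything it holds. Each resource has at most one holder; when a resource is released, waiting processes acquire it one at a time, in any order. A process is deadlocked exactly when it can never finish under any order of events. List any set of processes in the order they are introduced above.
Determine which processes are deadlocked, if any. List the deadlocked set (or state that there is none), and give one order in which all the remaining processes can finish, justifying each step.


Deadlocked set: W7, W9 and W5.
Key observation: the waits loop around W7 -> W9 -> W5 -> W7 with no way out; no other process is dragged down with it.
The rest can finish in the order W8, W3, W2.
Walking it through:
  W8 waits on nothing -> runs at once and releases m8 and m5
  W3 waits on nothing -> runs at once and releases m19 and m10
  W2 waits on m10 — all released -> runs and releases m14


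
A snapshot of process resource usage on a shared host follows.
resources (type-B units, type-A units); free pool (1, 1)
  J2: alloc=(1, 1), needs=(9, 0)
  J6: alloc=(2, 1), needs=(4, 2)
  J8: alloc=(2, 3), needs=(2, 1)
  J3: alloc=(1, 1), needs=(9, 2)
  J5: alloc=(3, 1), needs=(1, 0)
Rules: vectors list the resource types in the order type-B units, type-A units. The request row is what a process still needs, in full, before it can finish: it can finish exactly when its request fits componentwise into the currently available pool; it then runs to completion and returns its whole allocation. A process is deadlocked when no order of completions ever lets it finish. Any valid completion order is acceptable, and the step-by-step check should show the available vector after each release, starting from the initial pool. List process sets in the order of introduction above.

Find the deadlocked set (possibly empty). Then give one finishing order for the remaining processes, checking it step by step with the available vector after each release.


The deadlocked set is J2 and J3.
Key observation: no order helps: past J5, J8, J6, the free pool tops out at (8, 6), below what each blocked process needs in type-B units.
A valid finishing order for the others: J5, J8, J6. Check, step by step:
  pool = (1, 1)
  J5: need (1, 0) fits (1, 1); releases (3, 1), pool now (4, 2)
  J8: need (2, 1) fits (4, 2); releases (2, 3), pool now (6, 5)
  J6: need (4, 2) fits (6, 5); releases (2, 1), pool now (8, 6)
None of the blocked processes ever fits:
  J2 cannot run: need (9, 0) vs free (8, 6) (insufficient type-B units)
  J3 cannot run: need (9, 2) vs free (8, 6) (insufficient type-B units)


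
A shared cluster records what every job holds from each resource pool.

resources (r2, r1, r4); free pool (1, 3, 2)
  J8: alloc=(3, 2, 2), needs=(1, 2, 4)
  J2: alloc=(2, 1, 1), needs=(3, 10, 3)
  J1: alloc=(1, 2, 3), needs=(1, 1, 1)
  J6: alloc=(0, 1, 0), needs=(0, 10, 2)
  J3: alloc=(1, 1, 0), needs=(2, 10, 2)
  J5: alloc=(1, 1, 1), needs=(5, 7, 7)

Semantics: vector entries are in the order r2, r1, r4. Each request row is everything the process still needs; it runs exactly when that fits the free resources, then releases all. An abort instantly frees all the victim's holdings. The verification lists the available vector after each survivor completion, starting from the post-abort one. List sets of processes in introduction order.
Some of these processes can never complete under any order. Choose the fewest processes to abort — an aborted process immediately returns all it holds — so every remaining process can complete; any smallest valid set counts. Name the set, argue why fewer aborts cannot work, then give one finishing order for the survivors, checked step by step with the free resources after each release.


Abort J2 and J6.
Key observation: the deadlocked J3 becomes finishable only because J2 and J6 released (2, 2, 1); it completes at step 4 below.
No one abort is enough; case by case: J8 alone leaves J2 blocked (short on r1); J2 alone leaves J6 blocked (short on r1); J1 alone leaves J2 blocked (short on r1); J6 alone leaves J2 blocked (short on r1); J3 alone leaves J2 blocked (short on r1); J5 alone leaves J2 blocked (short on r1).
Survivors finish in the order: J1, J8, J5, J3. Verifying each step (pool after the aborts first):
  pool = (3, 5, 3)
  J1: need (1, 1, 1) fits (3, 5, 3); releases (1, 2, 3), pool now (4, 7, 6)
  J8: need (1, 2, 4) fits (4, 7, 6); releases (3, 2, 2), pool now (7, 9, 8)
  J5: need (5, 7, 7) fits (7, 9, 8); releases (1, 1, 1), pool now (8, 10, 9)
  J3: need (2, 10, 2) fits (8, 10, 9); releases (1, 1, 0), pool now (9, 11, 9)


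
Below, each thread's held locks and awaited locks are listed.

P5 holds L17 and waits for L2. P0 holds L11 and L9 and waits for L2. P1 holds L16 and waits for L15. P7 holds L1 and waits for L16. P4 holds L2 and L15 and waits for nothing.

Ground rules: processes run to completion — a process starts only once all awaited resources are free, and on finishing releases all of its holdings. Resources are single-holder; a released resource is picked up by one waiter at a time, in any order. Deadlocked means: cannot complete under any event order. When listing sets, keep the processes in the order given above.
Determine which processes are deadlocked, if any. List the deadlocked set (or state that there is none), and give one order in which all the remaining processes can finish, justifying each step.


The deadlocked set is empty.
Key observation: every chain of waits terminates; starting from the processes that wait on nothing, all the rest unlock in turn.
A valid finishing order for the others: P4, P1, P0, P5, P7.
Check, step by step:
  P4 waits on nothing -> runs at once and releases L2 and L15
  P1 waits on L15 — all released -> runs and releases L16
  P0 waits on L2 — all released -> runs and releases L11 and L9
  P5 waits on L2 — all released -> runs and releases L17
  P7 waits on L16 — all released -> runs and releases L1


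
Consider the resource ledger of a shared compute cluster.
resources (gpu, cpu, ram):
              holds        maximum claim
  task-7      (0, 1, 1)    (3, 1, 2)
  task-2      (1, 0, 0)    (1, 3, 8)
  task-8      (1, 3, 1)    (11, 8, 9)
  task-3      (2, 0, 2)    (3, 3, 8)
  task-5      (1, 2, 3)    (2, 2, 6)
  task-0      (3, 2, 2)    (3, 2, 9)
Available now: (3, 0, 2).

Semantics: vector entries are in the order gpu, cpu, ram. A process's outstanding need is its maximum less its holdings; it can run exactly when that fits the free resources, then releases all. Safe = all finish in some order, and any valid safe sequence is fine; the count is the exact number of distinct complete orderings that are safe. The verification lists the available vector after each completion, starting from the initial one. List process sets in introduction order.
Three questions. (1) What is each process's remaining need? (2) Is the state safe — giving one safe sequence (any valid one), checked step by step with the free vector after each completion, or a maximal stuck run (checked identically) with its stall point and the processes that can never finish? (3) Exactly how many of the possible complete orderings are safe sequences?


(1) Need matrix, components ordered gpu, cpu, ram:
  task-7: (3, 0, 1)
  task-2: (0, 3, 8)
  task-8: (10, 5, 8)
  task-3: (1, 3, 6)
  task-5: (1, 0, 3)
  task-0: (0, 0, 7)
(2) SAFE, for example via the order task-7, task-5, task-3, task-0, task-2, task-8.
Key observation: the order's first zero-slack moment is task-7 ((3, 0, 1) needed, (3, 0, 2) free — a requested resource with nothing to spare).
Walking it through:
  pool = (3, 0, 2)
  run task-7 (needs (3, 0, 1), free (3, 0, 2)); after release of (0, 1, 1) the pool is (3, 1, 3)
  run task-5 (needs (1, 0, 3), free (3, 1, 3)); after release of (1, 2, 3) the pool is (4, 3, 6)
  run task-3 (needs (1, 3, 6), free (4, 3, 6)); after release of (2, 0, 2) the pool is (6, 3, 8)
  run task-0 (needs (0, 0, 7), free (6, 3, 8)); after release of (3, 2, 2) the pool is (9, 5, 10)
  run task-2 (needs (0, 3, 8), free (9, 5, 10)); after release of (1, 0, 0) the pool is (10, 5, 10)
  run task-8 (needs (10, 5, 8), free (10, 5, 10)); after release of (1, 3, 1) the pool is (11, 8, 11)
(3) The exact count: 2 of the possible complete orderings are safe sequences.


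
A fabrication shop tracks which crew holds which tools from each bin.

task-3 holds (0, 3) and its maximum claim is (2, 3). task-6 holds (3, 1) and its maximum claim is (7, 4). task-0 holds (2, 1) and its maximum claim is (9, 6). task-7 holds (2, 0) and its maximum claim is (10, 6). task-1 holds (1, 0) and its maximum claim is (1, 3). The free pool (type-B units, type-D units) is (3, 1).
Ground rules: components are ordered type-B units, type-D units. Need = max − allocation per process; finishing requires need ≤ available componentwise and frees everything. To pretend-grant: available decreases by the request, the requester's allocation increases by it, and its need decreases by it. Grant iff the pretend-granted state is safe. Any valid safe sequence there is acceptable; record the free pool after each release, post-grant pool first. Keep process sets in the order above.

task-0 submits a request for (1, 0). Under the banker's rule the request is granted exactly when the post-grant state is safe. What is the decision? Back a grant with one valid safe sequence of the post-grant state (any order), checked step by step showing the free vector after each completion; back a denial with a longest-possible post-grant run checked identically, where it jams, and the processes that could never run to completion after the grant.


DENY — the pretend-granted state is unsafe.
Key observation: task-3, task-1 can finish, but then (3, 4) is all there is, and the blocked group's type-B units demands exceed it.
Pretend the grant happened; the run task-3, task-1 goes as far as possible. Check, step by step:
  pool = (2, 1)
  task-3: need (2, 0) fits (2, 1); releases (0, 3), pool now (2, 4)
  task-1: need (0, 3) fits (2, 4); releases (1, 0), pool now (3, 4)
  blocked: task-6 wants (4, 3), pool (3, 4) — not enough type-B units
  blocked: task-0 wants (6, 5), pool (3, 4) — not enough type-B units and type-D units
  blocked: task-7 wants (8, 6), pool (3, 4) — not enough type-B units and type-D units
Had the request been granted, task-6, task-0 and task-7 could never finish.


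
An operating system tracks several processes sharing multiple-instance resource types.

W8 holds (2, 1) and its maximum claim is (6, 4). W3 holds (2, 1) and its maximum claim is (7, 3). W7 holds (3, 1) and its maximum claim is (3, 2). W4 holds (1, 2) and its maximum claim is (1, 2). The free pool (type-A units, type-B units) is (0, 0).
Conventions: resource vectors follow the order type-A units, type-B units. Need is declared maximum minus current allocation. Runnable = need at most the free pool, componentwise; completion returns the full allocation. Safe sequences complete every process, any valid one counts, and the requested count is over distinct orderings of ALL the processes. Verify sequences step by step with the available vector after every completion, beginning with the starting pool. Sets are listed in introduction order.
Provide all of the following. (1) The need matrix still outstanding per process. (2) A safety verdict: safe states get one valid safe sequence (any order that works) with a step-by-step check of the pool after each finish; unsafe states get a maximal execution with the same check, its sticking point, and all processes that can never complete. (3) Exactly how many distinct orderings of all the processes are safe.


(1) Need matrix, components ordered type-A units, type-B units:
  W8: (4, 3)
  W3: (5, 2)
  W7: (0, 1)
  W4: (0, 0)
(2) The state is SAFE; one workable sequence: W4, W7, W8, W3.
Key observation: the first exact fit in this order is W8 — it needs (4, 3) with (4, 3) free, meeting a requested resource to the last unit.
Step-by-step check:
  pool = (0, 0)
  run W4 (needs (0, 0), free (0, 0)); after release of (1, 2) the pool is (1, 2)
  run W7 (needs (0, 1), free (1, 2)); after release of (3, 1) the pool is (4, 3)
  run W8 (needs (4, 3), free (4, 3)); after release of (2, 1) the pool is (6, 4)
  run W3 (needs (5, 2), free (6, 4)); after release of (2, 1) the pool is (8, 5)
(3) Exactly 1 of the possible complete orderings is a safe sequence.
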